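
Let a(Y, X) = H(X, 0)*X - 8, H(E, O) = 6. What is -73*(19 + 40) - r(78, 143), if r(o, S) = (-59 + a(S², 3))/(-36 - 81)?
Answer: -503968/117 ≈ -4307.4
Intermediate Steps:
a(Y, X) = -8 + 6*X (a(Y, X) = 6*X - 8 = -8 + 6*X)
r(o, S) = 49/117 (r(o, S) = (-59 + (-8 + 6*3))/(-36 - 81) = (-59 + (-8 + 18))/(-117) = (-59 + 10)*(-1/117) = -49*(-1/117) = 49/117)
-73*(19 + 40) - r(78, 143) = -73*(19 + 40) - 1*49/117 = -73*59 - 49/117 = -4307 - 49/117 = -503968/117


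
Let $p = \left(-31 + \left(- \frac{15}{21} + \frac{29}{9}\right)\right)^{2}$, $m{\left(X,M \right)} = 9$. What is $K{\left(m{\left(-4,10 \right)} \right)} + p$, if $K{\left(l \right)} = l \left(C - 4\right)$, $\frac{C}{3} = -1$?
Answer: $\frac{2971978}{3969} \approx 748.8$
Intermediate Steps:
$C = -3$ ($C = 3 \left(-1\right) = -3$)
$K{\left(l \right)} = - 7 l$ ($K{\left(l \right)} = l \left(-3 - 4\right) = l \left(-7\right) = - 7 l$)
$p = \frac{3222025}{3969}$ ($p = \left(-31 + \left(\left(-15\right) \frac{1}{21} + 29 \cdot \frac{1}{9}\right)\right)^{2} = \left(-31 + \left(- \frac{5}{7} + \frac{29}{9}\right)\right)^{2} = \left(-31 + \frac{158}{63}\right)^{2} = \left(- \frac{1795}{63}\right)^{2} = \frac{3222025}{3969} \approx 811.8$)
$K{\left(m{\left(-4,10 \right)} \right)} + p = \left(-7\right) 9 + \frac{3222025}{3969} = -63 + \frac{3222025}{3969} = \frac{2971978}{3969}$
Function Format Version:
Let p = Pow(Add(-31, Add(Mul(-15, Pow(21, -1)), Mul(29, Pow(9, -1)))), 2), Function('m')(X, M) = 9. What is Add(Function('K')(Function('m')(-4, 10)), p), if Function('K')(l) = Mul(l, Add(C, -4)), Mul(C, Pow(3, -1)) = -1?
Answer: Rational(2971978, 3969) ≈ 748.80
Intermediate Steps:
C = -3 (C = Mul(3, -1) = -3)
Function('K')(l) = Mul(-7, l) (Function('K')(l) = Mul(l, Add(-3, -4)) = Mul(l, -7) = Mul(-7, l))
p = Rational(3222025, 3969) (p = Pow(Add(-31, Add(Mul(-15, Rational(1, 21)), Mul(29, Rational(1, 9)))), 2) = Pow(Add(-31, Add(Rational(-5, 7), Rational(29, 9))), 2) = Pow(Add(-31, Rational(158, 63)), 2) = Pow(Rational(-1795, 63), 2) = Rational(3222025, 3969) ≈ 811.80)
Add(Function('K')(Function('m')(-4, 10)), p) = Add(Mul(-7, 9), Rational(3222025, 3969)) = Add(-63, Rational(3222025, 3969)) = Rational(2971978, 3969)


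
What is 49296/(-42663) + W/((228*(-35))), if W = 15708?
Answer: -4220367/1350995 ≈ -3.1239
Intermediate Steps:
49296/(-42663) + W/((228*(-35))) = 49296/(-42663) + 15708/((228*(-35))) = 49296*(-1/42663) + 15708/(-7980) = -16432/14221 + 15708*(-1/7980) = -16432/14221 - 187/95 = -4220367/1350995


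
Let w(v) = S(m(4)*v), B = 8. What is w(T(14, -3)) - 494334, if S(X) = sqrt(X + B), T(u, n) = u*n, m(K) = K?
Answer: -494334 + 4*I*sqrt(10) ≈ -4.9433e+5 + 12.649*I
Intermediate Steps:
T(u, n) = n*u
S(X) = sqrt(8 + X) (S(X) = sqrt(X + 8) = sqrt(8 + X))
w(v) = sqrt(8 + 4*v)
w(T(14, -3)) - 494334 = 2*sqrt(2 - 3*14) - 494334 = 2*sqrt(2 - 42) - 494334 = 2*sqrt(-40) - 494334 = 2*(2*I*sqrt(10)) - 494334 = 4*I*sqrt(10) - 494334 = -494334 + 4*I*sqrt(10)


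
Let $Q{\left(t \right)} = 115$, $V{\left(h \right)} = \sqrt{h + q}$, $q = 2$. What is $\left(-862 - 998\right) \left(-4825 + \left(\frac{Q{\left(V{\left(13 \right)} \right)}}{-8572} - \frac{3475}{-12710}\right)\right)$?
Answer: $\frac{788484004425}{87863} \approx 8.974 \cdot 10^{6}$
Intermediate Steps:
$V{\left(h \right)} = \sqrt{2 + h}$ ($V{\left(h \right)} = \sqrt{h + 2} = \sqrt{2 + h}$)
$\left(-862 - 998\right) \left(-4825 + \left(\frac{Q{\left(V{\left(13 \right)} \right)}}{-8572} - \frac{3475}{-12710}\right)\right) = \left(-862 - 998\right) \left(-4825 + \left(\frac{115}{-8572} - \frac{3475}{-12710}\right)\right) = - 1860 \left(-4825 + \left(115 \left(- \frac{1}{8572}\right) - - \frac{695}{2542}\right)\right) = - 1860 \left(-4825 + \left(- \frac{115}{8572} + \frac{695}{2542}\right)\right) = - 1860 \left(-4825 + \frac{2832605}{10895012}\right) = \left(-1860\right) \left(- \frac{52565600295}{10895012}\right) = \frac{788484004425}{87863}$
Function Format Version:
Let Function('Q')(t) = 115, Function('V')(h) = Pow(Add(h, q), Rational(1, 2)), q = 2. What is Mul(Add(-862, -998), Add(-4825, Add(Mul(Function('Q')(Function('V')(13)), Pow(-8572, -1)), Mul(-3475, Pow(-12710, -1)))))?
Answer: Rational(788484004425, 87863) ≈ 8.9740e+6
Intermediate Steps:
Function('V')(h) = Pow(Add(2, h), Rational(1, 2)) (Function('V')(h) = Pow(Add(h, 2), Rational(1, 2)) = Pow(Add(2, h), Rational(1, 2)))
Mul(Add(-862, -998), Add(-4825, Add(Mul(Function('Q')(Function('V')(13)), Pow(-8572, -1)), Mul(-3475, Pow(-12710, -1))))) = Mul(Add(-862, -998), Add(-4825, Add(Mul(115, Pow(-8572, -1)), Mul(-3475, Pow(-12710, -1))))) = Mul(-1860, Add(-4825, Add(Mul(115, Rational(-1, 8572)), Mul(-3475, Rational(-1, 12710))))) = Mul(-1860, Add(-4825, Add(Rational(-115, 8572), Rational(695, 2542)))) = Mul(-1860, Add(-4825, Rational(2832605, 10895012))) = Mul(-1860, Rational(-52565600295, 10895012)) = Rational(788484004425, 87863)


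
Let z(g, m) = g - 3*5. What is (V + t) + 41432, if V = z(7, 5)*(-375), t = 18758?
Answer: 63190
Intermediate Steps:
z(g, m) = -15 + g (z(g, m) = g - 15 = -15 + g)
V = 3000 (V = (-15 + 7)*(-375) = -8*(-375) = 3000)
(V + t) + 41432 = (3000 + 18758) + 41432 = 21758 + 41432 = 63190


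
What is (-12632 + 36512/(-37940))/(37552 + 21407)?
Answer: -5705888/26629815 ≈ -0.21427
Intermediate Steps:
(-12632 + 36512/(-37940))/(37552 + 21407) = (-12632 + 36512*(-1/37940))/58959 = (-12632 - 1304/1355)*(1/58959) = -17117664/1355*1/58959 = -5705888/26629815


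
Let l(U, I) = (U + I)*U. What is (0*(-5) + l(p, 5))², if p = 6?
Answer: 4356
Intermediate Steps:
l(U, I) = U*(I + U) (l(U, I) = (I + U)*U = U*(I + U))
(0*(-5) + l(p, 5))² = (0*(-5) + 6*(5 + 6))² = (0 + 6*11)² = (0 + 66)² = 66² = 4356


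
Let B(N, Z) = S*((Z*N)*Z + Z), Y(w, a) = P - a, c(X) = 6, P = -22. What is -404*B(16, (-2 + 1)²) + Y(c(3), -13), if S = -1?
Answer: 6859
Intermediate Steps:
Y(w, a) = -22 - a
B(N, Z) = -Z - N*Z² (B(N, Z) = -((Z*N)*Z + Z) = -((N*Z)*Z + Z) = -(N*Z² + Z) = -(Z + N*Z²) = -Z - N*Z²)
-404*B(16, (-2 + 1)²) + Y(c(3), -13) = -(-404)*(-2 + 1)²*(1 + 16*(-2 + 1)²) + (-22 - 1*(-13)) = -(-404)*(-1)²*(1 + 16*(-1)²) + (-22 + 13) = -(-404)*(1 + 16*1) - 9 = -(-404)*(1 + 16) - 9 = -(-404)*17 - 9 = -404*(-17) - 9 = 6868 - 9 = 6859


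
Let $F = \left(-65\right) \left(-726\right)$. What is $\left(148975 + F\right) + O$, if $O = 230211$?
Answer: $426376$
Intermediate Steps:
$F = 47190$
$\left(148975 + F\right) + O = \left(148975 + 47190\right) + 230211 = 196165 + 230211 = 426376$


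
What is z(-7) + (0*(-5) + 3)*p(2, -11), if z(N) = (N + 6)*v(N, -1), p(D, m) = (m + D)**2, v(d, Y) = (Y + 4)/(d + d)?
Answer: 3405/14 ≈ 243.21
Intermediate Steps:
v(d, Y) = (4 + Y)/(2*d) (v(d, Y) = (4 + Y)/((2*d)) = (4 + Y)*(1/(2*d)) = (4 + Y)/(2*d))
p(D, m) = (D + m)**2
z(N) = 3*(6 + N)/(2*N) (z(N) = (N + 6)*((4 - 1)/(2*N)) = (6 + N)*((1/2)*3/N) = (6 + N)*(3/(2*N)) = 3*(6 + N)/(2*N))
z(-7) + (0*(-5) + 3)*p(2, -11) = (3/2 + 9/(-7)) + (0*(-5) + 3)*(2 - 11)**2 = (3/2 + 9*(-1/7)) + (0 + 3)*(-9)**2 = (3/2 - 9/7) + 3*81 = 3/14 + 243 = 3405/14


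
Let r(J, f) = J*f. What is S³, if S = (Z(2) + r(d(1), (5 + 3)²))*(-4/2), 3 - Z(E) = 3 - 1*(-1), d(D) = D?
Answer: -2000376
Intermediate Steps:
Z(E) = -1 (Z(E) = 3 - (3 - 1*(-1)) = 3 - (3 + 1) = 3 - 1*4 = 3 - 4 = -1)
S = -126 (S = (-1 + 1*(5 + 3)²)*(-4/2) = (-1 + 1*8²)*(-4*½) = (-1 + 1*64)*(-2) = (-1 + 64)*(-2) = 63*(-2) = -126)
S³ = (-126)³ = -2000376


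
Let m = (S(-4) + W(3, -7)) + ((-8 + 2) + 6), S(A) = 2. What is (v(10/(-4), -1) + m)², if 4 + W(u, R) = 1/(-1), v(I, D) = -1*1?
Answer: 16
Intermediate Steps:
v(I, D) = -1
W(u, R) = -5 (W(u, R) = -4 + 1/(-1) = -4 - 1 = -5)
m = -3 (m = (2 - 5) + ((-8 + 2) + 6) = -3 + (-6 + 6) = -3 + 0 = -3)
(v(10/(-4), -1) + m)² = (-1 - 3)² = (-4)² = 16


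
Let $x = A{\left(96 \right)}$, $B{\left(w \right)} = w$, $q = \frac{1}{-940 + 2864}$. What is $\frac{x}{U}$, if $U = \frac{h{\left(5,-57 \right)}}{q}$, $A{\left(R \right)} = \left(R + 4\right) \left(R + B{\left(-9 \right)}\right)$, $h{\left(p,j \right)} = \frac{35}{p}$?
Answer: $\frac{2175}{3367} \approx 0.64598$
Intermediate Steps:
$q = \frac{1}{1924} \approx 0.00051975$
$A{\left(R \right)} = \left(-9 + R\right) \left(4 + R\right)$ ($A{\left(R \right)} = \left(R + 4\right) \left(R - 9\right) = \left(4 + R\right) \left(-9 + R\right) = \left(-9 + R\right) \left(4 + R\right)$)
$x = 8700$ ($x = -36 + 96^{2} - 480 = -36 + 9216 - 480 = 8700$)
$U = 13468$ ($U = \frac{35}{5} \frac{1}{\frac{1}{1924}} = 35 \cdot \frac{1}{5} \cdot 1924 = 7 \cdot 1924 = 13468$)
$\frac{x}{U} = \frac{8700}{13468} = 8700 \cdot \frac{1}{13468} = \frac{2175}{3367}$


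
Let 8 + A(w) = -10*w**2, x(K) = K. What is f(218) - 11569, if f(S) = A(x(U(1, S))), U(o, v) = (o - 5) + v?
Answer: -469537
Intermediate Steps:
U(o, v) = -5 + o + v (U(o, v) = (-5 + o) + v = -5 + o + v)
A(w) = -8 - 10*w**2
f(S) = -8 - 10*(-4 + S)**2 (f(S) = -8 - 10*(-5 + 1 + S)**2 = -8 - 10*(-4 + S)**2)
f(218) - 11569 = (-168 - 10*218**2 + 80*218) - 11569 = (-168 - 10*47524 + 17440) - 11569 = (-168 - 475240 + 17440) - 11569 = -457968 - 11569 = -469537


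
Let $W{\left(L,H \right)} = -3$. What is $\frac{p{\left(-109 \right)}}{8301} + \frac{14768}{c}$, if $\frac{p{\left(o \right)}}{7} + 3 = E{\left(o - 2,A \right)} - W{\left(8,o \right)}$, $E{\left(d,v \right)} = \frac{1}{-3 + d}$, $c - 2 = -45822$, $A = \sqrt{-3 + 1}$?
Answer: $- \frac{3493871473}{10840026870} \approx -0.32231$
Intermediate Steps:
$A = i \sqrt{2}$ ($A = \sqrt{-2} = i \sqrt{2} \approx 1.4142 i$)
$c = -45820$ ($c = 2 - 45822 = -45820$)
$p{\left(o \right)} = \frac{7}{-5 + o}$ ($p{\left(o \right)} = -21 + 7 \left(\frac{1}{-3 + \left(o - 2\right)} - -3\right) = -21 + 7 \left(\frac{1}{-3 + \left(o - 2\right)} + 3\right) = -21 + 7 \left(\frac{1}{-3 + \left(-2 + o\right)} + 3\right) = -21 + 7 \left(\frac{1}{-5 + o} + 3\right) = -21 + 7 \left(3 + \frac{1}{-5 + o}\right) = -21 + \left(21 + \frac{7}{-5 + o}\right) = \frac{7}{-5 + o}$)
$\frac{p{\left(-109 \right)}}{8301} + \frac{14768}{c} = \frac{7 \frac{1}{-5 - 109}}{8301} + \frac{14768}{-45820} = \frac{7}{-114} \cdot \frac{1}{8301} + 14768 \left(- \frac{1}{45820}\right) = 7 \left(- \frac{1}{114}\right) \frac{1}{8301} - \frac{3692}{11455} = \left(- \frac{7}{114}\right) \frac{1}{8301} - \frac{3692}{11455} = - \frac{7}{946314} - \frac{3692}{11455} = - \frac{3493871473}{10840026870}$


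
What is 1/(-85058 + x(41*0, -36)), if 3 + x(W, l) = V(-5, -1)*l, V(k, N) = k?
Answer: -1/84881 ≈ -1.1781e-5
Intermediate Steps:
x(W, l) = -3 - 5*l
1/(-85058 + x(41*0, -36)) = 1/(-85058 + (-3 - 5*(-36))) = 1/(-85058 + (-3 + 180)) = 1/(-85058 + 177) = 1/(-84881) = -1/84881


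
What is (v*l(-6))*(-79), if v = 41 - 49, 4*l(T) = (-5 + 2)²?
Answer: 1422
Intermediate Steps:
l(T) = 9/4 (l(T) = (-5 + 2)²/4 = (¼)*(-3)² = (¼)*9 = 9/4)
v = -8
(v*l(-6))*(-79) = -8*9/4*(-79) = -18*(-79) = 1422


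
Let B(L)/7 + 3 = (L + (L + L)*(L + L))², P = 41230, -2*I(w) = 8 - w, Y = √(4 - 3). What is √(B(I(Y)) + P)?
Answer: 7*√4547/2 ≈ 236.01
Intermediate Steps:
Y = 1 (Y = √1 = 1)
I(w) = -4 + w/2 (I(w) = -(8 - w)/2 = -4 + w/2)
B(L) = -21 + 7*(L + 4*L²)² (B(L) = -21 + 7*(L + (L + L)*(L + L))² = -21 + 7*(L + (2*L)*(2*L))² = -21 + 7*(L + 4*L²)²)
√(B(I(Y)) + P) = √((-21 + 7*(-4 + (½)*1)²*(1 + 4*(-4 + (½)*1))²) + 41230) = √((-21 + 7*(-4 + ½)²*(1 + 4*(-4 + ½))²) + 41230) = √((-21 + 7*(-7/2)²*(1 + 4*(-7/2))²) + 41230) = √((-21 + 7*(49/4)*(1 - 14)²) + 41230) = √((-21 + 7*(49/4)*(-13)²) + 41230) = √((-21 + 7*(49/4)*169) + 41230) = √((-21 + 57967/4) + 41230) = √(57883/4 + 41230) = √(222803/4) = 7*√4547/2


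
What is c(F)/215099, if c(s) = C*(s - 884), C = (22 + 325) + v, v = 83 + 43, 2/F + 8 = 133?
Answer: -52265554/26887375 ≈ -1.9439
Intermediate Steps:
F = 2/125 (F = 2/(-8 + 133) = 2/125 ≈ 0.016000)
v = 126
C = 473 (C = (22 + 325) + 126 = 347 + 126 = 473)
c(s) = -418132 + 473*s (c(s) = 473*(s - 884) = 473*(-884 + s) = -418132 + 473*s)
c(F)/215099 = (-418132 + 473*(2/125))/215099 = (-418132 + 946/125)*(1/215099) = -52265554/125*1/215099 = -52265554/26887375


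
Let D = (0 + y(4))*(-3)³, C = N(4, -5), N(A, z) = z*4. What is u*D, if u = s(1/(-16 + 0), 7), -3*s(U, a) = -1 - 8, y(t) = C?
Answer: 1620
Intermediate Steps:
N(A, z) = 4*z
C = -20 (C = 4*(-5) = -20)
y(t) = -20
s(U, a) = 3 (s(U, a) = -(-1 - 8)/3 = -⅓*(-9) = 3)
D = 540 (D = (0 - 20)*(-3)³ = -20*(-27) = 540)
u = 3
u*D = 3*540 = 1620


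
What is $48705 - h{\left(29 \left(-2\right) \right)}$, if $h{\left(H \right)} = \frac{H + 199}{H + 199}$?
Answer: $48704$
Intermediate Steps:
$h{\left(H \right)} = 1$ ($h{\left(H \right)} = \frac{199 + H}{199 + H} = 1$)
$48705 - h{\left(29 \left(-2\right) \right)} = 48705 - 1 = 48704$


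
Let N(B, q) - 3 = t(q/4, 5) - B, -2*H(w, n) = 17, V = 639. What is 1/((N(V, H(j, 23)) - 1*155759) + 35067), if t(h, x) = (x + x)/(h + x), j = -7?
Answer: -23/2790464 ≈ -8.2424e-6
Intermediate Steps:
H(w, n) = -17/2 (H(w, n) = -½*17 = -17/2)
t(h, x) = 2*x/(h + x) (t(h, x) = (2*x)/(h + x) = 2*x/(h + x))
N(B, q) = 3 - B + 10/(5 + q/4) (N(B, q) = 3 + (2*5/(q/4 + 5) - B) = 3 + (2*5/(5 + q/4) - B) = 3 + (10/(5 + q/4) - B) = 3 + (-B + 10/(5 + q/4)) = 3 - B + 10/(5 + q/4))
1/((N(V, H(j, 23)) - 1*155759) + 35067) = 1/(((40 + (3 - 1*639)*(20 - 17/2))/(20 - 17/2) - 1*155759) + 35067) = 1/(((40 + (3 - 639)*(23/2))/(23/2) - 155759) + 35067) = 1/((2*(40 - 636*23/2)/23 - 155759) + 35067) = 1/((2*(40 - 7314)/23 - 155759) + 35067) = 1/(((2/23)*(-7274) - 155759) + 35067) = 1/((-14548/23 - 155759) + 35067) = 1/(-3597005/23 + 35067) = 1/(-2790464/23) = -23/2790464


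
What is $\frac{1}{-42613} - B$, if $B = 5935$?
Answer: $- \frac{252908156}{42613} \approx -5935.0$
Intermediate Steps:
$\frac{1}{-42613} - B = \frac{1}{-42613} - 5935 = - \frac{1}{42613} - 5935 = - \frac{252908156}{42613}$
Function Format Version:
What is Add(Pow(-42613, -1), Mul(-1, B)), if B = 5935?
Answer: Rational(-252908156, 42613) ≈ -5935.0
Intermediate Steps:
Add(Pow(-42613, -1), Mul(-1, B)) = Add(Pow(-42613, -1), Mul(-1, 5935)) = Add(Rational(-1, 42613), -5935) = Rational(-252908156, 42613)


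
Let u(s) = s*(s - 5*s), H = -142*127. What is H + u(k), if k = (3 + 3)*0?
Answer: -18034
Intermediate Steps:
k = 0 (k = 6*0 = 0)
H = -18034
u(s) = -4*s² (u(s) = s*(-4*s) = -4*s²)
H + u(k) = -18034 - 4*0² = -18034 - 4*0 = -18034 + 0 = -18034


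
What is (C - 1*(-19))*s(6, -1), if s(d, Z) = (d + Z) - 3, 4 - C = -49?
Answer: 144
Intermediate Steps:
C = 53 (C = 4 - 1*(-49) = 4 + 49 = 53)
s(d, Z) = -3 + Z + d (s(d, Z) = (Z + d) - 3 = -3 + Z + d)
(C - 1*(-19))*s(6, -1) = (53 - 1*(-19))*(-3 - 1 + 6) = (53 + 19)*2 = 72*2 = 144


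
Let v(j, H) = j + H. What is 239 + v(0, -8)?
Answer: 231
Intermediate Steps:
v(j, H) = H + j
239 + v(0, -8) = 239 + (-8 + 0) = 239 - 8 = 231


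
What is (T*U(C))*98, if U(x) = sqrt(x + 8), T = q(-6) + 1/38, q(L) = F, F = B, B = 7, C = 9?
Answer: 13083*sqrt(17)/19 ≈ 2839.1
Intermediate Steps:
F = 7
q(L) = 7
T = 267/38 (T = 7 + 1/38 = 267/38 ≈ 7.0263)
U(x) = sqrt(8 + x)
(T*U(C))*98 = (267*sqrt(8 + 9)/38)*98 = (267*sqrt(17)/38)*98 = 13083*sqrt(17)/19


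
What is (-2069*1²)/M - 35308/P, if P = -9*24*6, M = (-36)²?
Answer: 33239/1296 ≈ 25.647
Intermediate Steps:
M = 1296
P = -1296 (P = -216*6 = -1296)
(-2069*1²)/M - 35308/P = -2069*1²/1296 - 35308/(-1296) = -2069*1*(1/1296) - 35308*(-1/1296) = -2069*1/1296 + 8827/324 = -2069/1296 + 8827/324 = 33239/1296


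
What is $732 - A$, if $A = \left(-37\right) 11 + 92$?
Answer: $1047$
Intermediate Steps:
$A = -315$ ($A = -407 + 92 = -315$)
$732 - A = 732 - -315 = 732 + 315 = 1047$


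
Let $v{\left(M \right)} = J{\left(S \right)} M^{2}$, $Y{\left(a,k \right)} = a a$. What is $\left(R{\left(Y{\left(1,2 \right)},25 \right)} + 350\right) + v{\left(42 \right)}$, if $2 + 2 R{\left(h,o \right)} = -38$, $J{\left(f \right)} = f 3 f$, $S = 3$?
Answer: $47958$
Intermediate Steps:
$Y{\left(a,k \right)} = a^{2}$
$J{\left(f \right)} = 3 f^{2}$ ($J{\left(f \right)} = 3 f f = 3 f^{2}$)
$R{\left(h,o \right)} = -20$ ($R{\left(h,o \right)} = -1 + \frac{1}{2} \left(-38\right) = -1 - 19 = -20$)
$v{\left(M \right)} = 27 M^{2}$ ($v{\left(M \right)} = 3 \cdot 3^{2} M^{2} = 3 \cdot 9 M^{2} = 27 M^{2}$)
$\left(R{\left(Y{\left(1,2 \right)},25 \right)} + 350\right) + v{\left(42 \right)} = \left(-20 + 350\right) + 27 \cdot 42^{2} = 330 + 27 \cdot 1764 = 330 + 47628 = 47958$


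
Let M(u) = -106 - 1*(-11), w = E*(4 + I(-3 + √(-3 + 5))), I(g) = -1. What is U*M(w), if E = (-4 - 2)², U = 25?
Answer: -2375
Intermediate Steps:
E = 36 (E = (-6)² = 36)
w = 108 (w = 36*(4 - 1) = 36*3 = 108)
M(u) = -95 (M(u) = -106 + 11 = -95)
U*M(w) = 25*(-95) = -2375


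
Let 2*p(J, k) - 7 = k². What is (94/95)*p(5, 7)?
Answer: 2632/95 ≈ 27.705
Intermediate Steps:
p(J, k) = 7/2 + k²/2
(94/95)*p(5, 7) = (94/95)*(7/2 + (½)*7²) = (94*(1/95))*(7/2 + (½)*49) = 94*(7/2 + 49/2)/95 = (94/95)*28 = 2632/95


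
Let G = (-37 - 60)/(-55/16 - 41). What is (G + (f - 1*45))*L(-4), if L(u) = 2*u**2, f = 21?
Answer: -496384/711 ≈ -698.15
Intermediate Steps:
G = 1552/711 (G = -97/(-55*1/16 - 41) = -97/(-55/16 - 41) = -97/(-711/16) = -97*(-16/711) = 1552/711 ≈ 2.1828)
(G + (f - 1*45))*L(-4) = (1552/711 + (21 - 1*45))*(2*(-4)**2) = (1552/711 + (21 - 45))*(2*16) = (1552/711 - 24)*32 = -15512/711*32 = -496384/711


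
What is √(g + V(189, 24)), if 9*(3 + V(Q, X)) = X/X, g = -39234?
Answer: 2*I*√88283/3 ≈ 198.08*I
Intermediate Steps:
V(Q, X) = -26/9 (V(Q, X) = -3 + (X/X)/9 = -3 + (⅑)*1 = -3 + ⅑ = -26/9)
√(g + V(189, 24)) = √(-39234 - 26/9) = √(-353132/9) = 2*I*√88283/3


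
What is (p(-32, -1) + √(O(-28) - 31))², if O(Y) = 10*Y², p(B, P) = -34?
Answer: (34 - √7809)² ≈ 2955.9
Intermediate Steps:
(p(-32, -1) + √(O(-28) - 31))² = (-34 + √(10*(-28)² - 31))² = (-34 + √(10*784 - 31))² = (-34 + √(7840 - 31))² = (-34 + √7809)²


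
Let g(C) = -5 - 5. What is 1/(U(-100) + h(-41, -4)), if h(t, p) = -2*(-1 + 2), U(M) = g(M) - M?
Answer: 1/88 ≈ 0.011364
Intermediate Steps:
g(C) = -10
U(M) = -10 - M
h(t, p) = -2 (h(t, p) = -2*1 = -2)
1/(U(-100) + h(-41, -4)) = 1/((-10 - 1*(-100)) - 2) = 1/((-10 + 100) - 2) = 1/(90 - 2) = 1/88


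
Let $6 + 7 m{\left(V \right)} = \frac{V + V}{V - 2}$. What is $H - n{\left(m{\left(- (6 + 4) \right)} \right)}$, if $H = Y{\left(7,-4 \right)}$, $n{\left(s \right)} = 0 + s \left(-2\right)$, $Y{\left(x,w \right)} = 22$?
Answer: $\frac{436}{21} \approx 20.762$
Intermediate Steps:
$m{\left(V \right)} = - \frac{6}{7} + \frac{2 V}{7 \left(-2 + V\right)}$ ($m{\left(V \right)} = - \frac{6}{7} + \frac{\left(V + V\right) \frac{1}{V - 2}}{7} = - \frac{6}{7} + \frac{2 V \frac{1}{-2 + V}}{7} = - \frac{6}{7} + \frac{2 V}{7 \left(-2 + V\right)}$)
$n{\left(s \right)} = - 2 s$ ($n{\left(s \right)} = 0 - 2 s = - 2 s$)
$H = 22$
$H - n{\left(m{\left(- (6 + 4) \right)} \right)} = 22 - - 2 \frac{4 \left(3 - - (6 + 4)\right)}{7 \left(-2 - \left(6 + 4\right)\right)} = 22 - - 2 \frac{4 \left(3 - \left(-1\right) 10\right)}{7 \left(-2 - 10\right)} = 22 - - 2 \frac{4 \left(3 - -10\right)}{7 \left(-2 - 10\right)} = 22 - - 2 \frac{4 \left(3 + 10\right)}{7 \left(-12\right)} = 22 - - 2 \cdot \frac{4}{7} \left(- \frac{1}{12}\right) 13 = 22 - \left(-2\right) \left(- \frac{13}{21}\right) = 22 - \frac{26}{21} = \frac{436}{21}$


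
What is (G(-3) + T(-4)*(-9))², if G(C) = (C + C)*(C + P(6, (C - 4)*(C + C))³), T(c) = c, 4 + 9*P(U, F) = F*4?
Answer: 77594358442756/59049 ≈ 1.3141e+9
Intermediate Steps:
P(U, F) = -4/9 + 4*F/9 (P(U, F) = -4/9 + (F*4)/9 = -4/9 + (4*F)/9 = -4/9 + 4*F/9)
G(C) = 2*C*(C + (-4/9 + 8*C*(-4 + C)/9)³) (G(C) = (C + C)*(C + (-4/9 + 4*((C - 4)*(C + C))/9)³) = (2*C)*(C + (-4/9 + 4*((-4 + C)*(2*C))/9)³) = (2*C)*(C + (-4/9 + 4*(2*C*(-4 + C))/9)³) = (2*C)*(C + (-4/9 + 8*C*(-4 + C)/9)³) = 2*C*(C + (-4/9 + 8*C*(-4 + C)/9)³))
(G(-3) + T(-4)*(-9))² = ((2/729)*(-3)*(64*(-1 + 2*(-3)*(-4 - 3))³ + 729*(-3)) - 4*(-9))² = ((2/729)*(-3)*(64*(-1 + 2*(-3)*(-7))³ - 2187) + 36)² = ((2/729)*(-3)*(64*(-1 + 42)³ - 2187) + 36)² = ((2/729)*(-3)*(64*41³ - 2187) + 36)² = ((2/729)*(-3)*(64*68921 - 2187) + 36)² = ((2/729)*(-3)*(4410944 - 2187) + 36)² = ((2/729)*(-3)*4408757 + 36)² = (-8817514/243 + 36)² = (-8808766/243)² = 77594358442756/59049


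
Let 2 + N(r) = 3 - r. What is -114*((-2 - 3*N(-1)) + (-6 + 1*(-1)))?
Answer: 1710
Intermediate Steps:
N(r) = 1 - r (N(r) = -2 + (3 - r) = 1 - r)
-114*((-2 - 3*N(-1)) + (-6 + 1*(-1))) = -114*((-2 - 3*(1 - 1*(-1))) + (-6 + 1*(-1))) = -114*((-2 - 3*(1 + 1)) + (-6 - 1)) = -114*((-2 - 3*2) - 7) = -114*((-2 - 6) - 7) = -114*(-8 - 7) = -114*(-15) = 1710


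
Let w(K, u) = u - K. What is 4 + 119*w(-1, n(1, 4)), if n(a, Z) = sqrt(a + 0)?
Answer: 242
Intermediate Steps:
n(a, Z) = sqrt(a)
4 + 119*w(-1, n(1, 4)) = 4 + 119*(sqrt(1) - 1*(-1)) = 4 + 119*(1 + 1) = 4 + 119*2 = 4 + 238 = 242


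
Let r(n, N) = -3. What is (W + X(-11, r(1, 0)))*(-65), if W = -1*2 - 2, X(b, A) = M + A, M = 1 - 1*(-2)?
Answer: 260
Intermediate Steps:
M = 3 (M = 1 + 2 = 3)
X(b, A) = 3 + A
W = -4 (W = -2 - 2 = -4)
(W + X(-11, r(1, 0)))*(-65) = (-4 + (3 - 3))*(-65) = (-4 + 0)*(-65) = -4*(-65) = 260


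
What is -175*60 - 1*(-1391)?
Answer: -9109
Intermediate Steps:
-175*60 - 1*(-1391) = -10500 + 1391 = -9109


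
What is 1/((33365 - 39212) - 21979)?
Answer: -1/27826 ≈ -3.5938e-5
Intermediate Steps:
1/((33365 - 39212) - 21979) = 1/(-5847 - 21979) = 1/(-27826) = -1/27826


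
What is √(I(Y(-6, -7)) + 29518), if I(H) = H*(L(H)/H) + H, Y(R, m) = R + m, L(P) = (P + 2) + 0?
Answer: √29494 ≈ 171.74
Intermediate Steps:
L(P) = 2 + P (L(P) = (2 + P) + 0 = 2 + P)
I(H) = 2 + 2*H (I(H) = H*((2 + H)/H) + H = (2 + H) + H = 2 + 2*H)
√(I(Y(-6, -7)) + 29518) = √((2 + 2*(-6 - 7)) + 29518) = √((2 + 2*(-13)) + 29518) = √((2 - 26) + 29518) = √(-24 + 29518) = √29494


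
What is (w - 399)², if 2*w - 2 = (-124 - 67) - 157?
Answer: 327184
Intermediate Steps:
w = -173 (w = 1 + ((-124 - 67) - 157)/2 = 1 + (-191 - 157)/2 = 1 + (½)*(-348) = 1 - 174 = -173)
(w - 399)² = (-173 - 399)² = (-572)² = 327184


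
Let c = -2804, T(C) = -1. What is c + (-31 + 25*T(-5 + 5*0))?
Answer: -2860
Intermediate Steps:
c + (-31 + 25*T(-5 + 5*0)) = -2804 + (-31 + 25*(-1)) = -2804 + (-31 - 25) = -2804 - 56 = -2860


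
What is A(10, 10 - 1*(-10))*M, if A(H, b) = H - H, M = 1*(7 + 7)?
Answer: 0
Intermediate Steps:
M = 14 (M = 1*14 = 14)
A(H, b) = 0
A(10, 10 - 1*(-10))*M = 0*14 = 0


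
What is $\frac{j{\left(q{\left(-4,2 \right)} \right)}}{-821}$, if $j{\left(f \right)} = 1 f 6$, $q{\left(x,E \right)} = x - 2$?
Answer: $\frac{36}{821} \approx 0.043849$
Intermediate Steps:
$q{\left(x,E \right)} = -2 + x$
$j{\left(f \right)} = 6 f$ ($j{\left(f \right)} = f 6 = 6 f$)
$\frac{j{\left(q{\left(-4,2 \right)} \right)}}{-821} = \frac{6 \left(-2 - 4\right)}{-821} = 6 \left(-6\right) \left(- \frac{1}{821}\right) = \left(-36\right) \left(- \frac{1}{821}\right) = \frac{36}{821}$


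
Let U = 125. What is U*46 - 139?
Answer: 5611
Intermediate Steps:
U*46 - 139 = 125*46 - 139 = 5750 - 139 = 5611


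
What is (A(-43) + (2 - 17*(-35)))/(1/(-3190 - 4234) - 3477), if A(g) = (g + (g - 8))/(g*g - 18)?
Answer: -8114528512/47264058919 ≈ -0.17168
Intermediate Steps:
A(g) = (-8 + 2*g)/(-18 + g²) (A(g) = (g + (-8 + g))/(g² - 18) = (-8 + 2*g)/(-18 + g²))
(A(-43) + (2 - 17*(-35)))/(1/(-3190 - 4234) - 3477) = (2*(-4 - 43)/(-18 + (-43)²) + (2 - 17*(-35)))/(1/(-3190 - 4234) - 3477) = (2*(-47)/(-18 + 1849) + (2 + 595))/(1/(-7424) - 3477) = (2*(-47)/1831 + 597)/(-1/7424 - 3477) = (2*(1/1831)*(-47) + 597)/(-25813249/7424) = (-94/1831 + 597)*(-7424/25813249) = (1093013/1831)*(-7424/25813249) = -8114528512/47264058919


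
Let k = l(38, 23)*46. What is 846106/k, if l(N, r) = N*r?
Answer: 423053/20102 ≈ 21.045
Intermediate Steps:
k = 40204 (k = (38*23)*46 = 874*46 = 40204)
846106/k = 846106/40204 = 846106*(1/40204) = 423053/20102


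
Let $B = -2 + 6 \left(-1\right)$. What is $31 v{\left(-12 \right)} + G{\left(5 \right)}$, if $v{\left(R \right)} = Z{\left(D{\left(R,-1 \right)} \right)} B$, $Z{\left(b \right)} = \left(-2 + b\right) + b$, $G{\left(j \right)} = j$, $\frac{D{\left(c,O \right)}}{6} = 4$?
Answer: $-11403$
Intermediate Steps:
$D{\left(c,O \right)} = 24$ ($D{\left(c,O \right)} = 6 \cdot 4 = 24$)
$Z{\left(b \right)} = -2 + 2 b$
$B = -8$ ($B = -2 - 6 = -8$)
$v{\left(R \right)} = -368$ ($v{\left(R \right)} = \left(-2 + 2 \cdot 24\right) \left(-8\right) = \left(-2 + 48\right) \left(-8\right) = 46 \left(-8\right) = -368$)
$31 v{\left(-12 \right)} + G{\left(5 \right)} = 31 \left(-368\right) + 5 = -11408 + 5 = -11403$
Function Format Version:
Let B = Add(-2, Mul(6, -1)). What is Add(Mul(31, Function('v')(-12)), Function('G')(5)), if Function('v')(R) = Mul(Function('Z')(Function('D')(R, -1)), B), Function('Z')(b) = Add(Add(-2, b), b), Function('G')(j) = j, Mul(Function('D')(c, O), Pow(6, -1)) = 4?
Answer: -11403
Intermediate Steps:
Function('D')(c, O) = 24 (Function('D')(c, O) = Mul(6, 4) = 24)
Function('Z')(b) = Add(-2, Mul(2, b))
B = -8 (B = Add(-2, -6) = -8)
Function('v')(R) = -368 (Function('v')(R) = Mul(Add(-2, Mul(2, 24)), -8) = Mul(Add(-2, 48), -8) = Mul(46, -8) = -368)
Add(Mul(31, Function('v')(-12)), Function('G')(5)) = Add(Mul(31, -368), 5) = Add(-11408, 5) = -11403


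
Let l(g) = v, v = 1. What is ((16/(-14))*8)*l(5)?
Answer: -64/7 ≈ -9.1429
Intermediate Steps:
l(g) = 1
((16/(-14))*8)*l(5) = ((16/(-14))*8)*1 = ((16*(-1/14))*8)*1 = -8/7*8*1 = -64/7*1 = -64/7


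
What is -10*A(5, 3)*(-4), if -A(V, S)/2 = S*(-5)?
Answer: 1200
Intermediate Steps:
A(V, S) = 10*S (A(V, S) = -2*S*(-5) = -(-10)*S = 10*S)
-10*A(5, 3)*(-4) = -100*3*(-4) = -10*30*(-4) = -300*(-4) = 1200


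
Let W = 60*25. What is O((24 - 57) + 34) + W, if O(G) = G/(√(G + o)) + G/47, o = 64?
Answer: 70501/47 + √65/65 ≈ 1500.1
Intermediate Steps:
W = 1500
O(G) = G/47 + G/√(64 + G) (O(G) = G/(√(G + 64)) + G/47 = G/(√(64 + G)) + G*(1/47) = G/√(64 + G) + G/47 = G/47 + G/√(64 + G))
O((24 - 57) + 34) + W = (((24 - 57) + 34)/47 + ((24 - 57) + 34)/√(64 + ((24 - 57) + 34))) + 1500 = ((-33 + 34)/47 + (-33 + 34)/√(64 + (-33 + 34))) + 1500 = ((1/47)*1 + 1/√(64 + 1)) + 1500 = (1/47 + 1/√65) + 1500 = (1/47 + 1*(√65/65)) + 1500 = (1/47 + √65/65) + 1500 = 70501/47 + √65/65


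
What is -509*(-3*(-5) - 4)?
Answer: -5599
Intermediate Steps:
-509*(-3*(-5) - 4) = -509*(15 - 4) = -509*11 = -5599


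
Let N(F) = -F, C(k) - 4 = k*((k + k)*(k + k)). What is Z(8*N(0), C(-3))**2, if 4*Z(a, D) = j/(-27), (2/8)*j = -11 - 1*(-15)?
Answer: 16/729 ≈ 0.021948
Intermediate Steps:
j = 16 (j = 4*(-11 - 1*(-15)) = 4*(-11 + 15) = 4*4 = 16)
C(k) = 4 + 4*k**3 (C(k) = 4 + k*((k + k)*(k + k)) = 4 + k*((2*k)*(2*k)) = 4 + k*(4*k**2) = 4 + 4*k**3)
Z(a, D) = -4/27 (Z(a, D) = (16/(-27))/4 = (16*(-1/27))/4 = (1/4)*(-16/27) = -4/27)
Z(8*N(0), C(-3))**2 = (-4/27)**2 = 16/729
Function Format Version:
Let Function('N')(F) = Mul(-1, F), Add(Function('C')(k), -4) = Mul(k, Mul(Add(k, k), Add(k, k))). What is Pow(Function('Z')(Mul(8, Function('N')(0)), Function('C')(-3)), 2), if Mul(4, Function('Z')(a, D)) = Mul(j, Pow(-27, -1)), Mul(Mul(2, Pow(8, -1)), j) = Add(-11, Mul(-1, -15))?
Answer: Rational(16, 729) ≈ 0.021948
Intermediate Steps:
j = 16 (j = Mul(4, Add(-11, Mul(-1, -15))) = Mul(4, Add(-11, 15)) = Mul(4, 4) = 16)
Function('C')(k) = Add(4, Mul(4, Pow(k, 3))) (Function('C')(k) = Add(4, Mul(k, Mul(Add(k, k), Add(k, k)))) = Add(4, Mul(k, Mul(Mul(2, k), Mul(2, k)))) = Add(4, Mul(k, Mul(4, Pow(k, 2)))) = Add(4, Mul(4, Pow(k, 3))))
Function('Z')(a, D) = Rational(-4, 27) (Function('Z')(a, D) = Mul(Rational(1, 4), Mul(16, Pow(-27, -1))) = Mul(Rational(1, 4), Mul(16, Rational(-1, 27))) = Mul(Rational(1, 4), Rational(-16, 27)) = Rational(-4, 27))
Pow(Function('Z')(Mul(8, Function('N')(0)), Function('C')(-3)), 2) = Pow(Rational(-4, 27), 2) = Rational(16, 729)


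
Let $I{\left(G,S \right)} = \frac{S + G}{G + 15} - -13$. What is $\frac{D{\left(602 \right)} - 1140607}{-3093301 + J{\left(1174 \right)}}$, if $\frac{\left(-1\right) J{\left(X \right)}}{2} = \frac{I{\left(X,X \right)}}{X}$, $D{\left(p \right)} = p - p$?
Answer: $\frac{796078671401}{2158947797648} \approx 0.36873$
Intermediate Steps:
$D{\left(p \right)} = 0$
$I{\left(G,S \right)} = 13 + \frac{G + S}{15 + G}$ ($I{\left(G,S \right)} = \frac{G + S}{15 + G} + 13 = 13 + \frac{G + S}{15 + G}$)
$J{\left(X \right)} = - \frac{2 \left(195 + 15 X\right)}{X \left(15 + X\right)}$ ($J{\left(X \right)} = - 2 \frac{\frac{1}{15 + X} \left(195 + X + 14 X\right)}{X} = - 2 \frac{\frac{1}{15 + X} \left(195 + 15 X\right)}{X} = - 2 \frac{195 + 15 X}{X \left(15 + X\right)} = - \frac{2 \left(195 + 15 X\right)}{X \left(15 + X\right)}$)
$\frac{D{\left(602 \right)} - 1140607}{-3093301 + J{\left(1174 \right)}} = \frac{0 - 1140607}{-3093301 + \frac{30 \left(-13 - 1174\right)}{1174 \left(15 + 1174\right)}} = - \frac{1140607}{-3093301 + 30 \cdot \frac{1}{1174} \cdot \frac{1}{1189} \left(-13 - 1174\right)} = - \frac{1140607}{-3093301 + 30 \cdot \frac{1}{1174} \cdot \frac{1}{1189} \left(-1187\right)} = - \frac{1140607}{-3093301 - \frac{17805}{697943}} = - \frac{1140607}{- \frac{2158947797648}{697943}} = \left(-1140607\right) \left(- \frac{697943}{2158947797648}\right) = \frac{796078671401}{2158947797648}$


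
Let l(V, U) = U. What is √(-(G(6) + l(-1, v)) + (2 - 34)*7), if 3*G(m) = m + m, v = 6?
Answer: 3*I*√26 ≈ 15.297*I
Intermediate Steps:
G(m) = 2*m/3 (G(m) = (m + m)/3 = (2*m)/3 = 2*m/3)
√(-(G(6) + l(-1, v)) + (2 - 34)*7) = √(-((⅔)*6 + 6) + (2 - 34)*7) = √(-(4 + 6) - 32*7) = √(-1*10 - 224) = √(-10 - 224) = √(-234) = 3*I*√26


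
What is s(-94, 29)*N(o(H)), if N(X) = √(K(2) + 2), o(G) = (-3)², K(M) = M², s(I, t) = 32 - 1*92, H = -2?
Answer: -60*√6 ≈ -146.97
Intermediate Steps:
s(I, t) = -60 (s(I, t) = 32 - 92 = -60)
o(G) = 9
N(X) = √6 (N(X) = √(2² + 2) = √(4 + 2) = √6)
s(-94, 29)*N(o(H)) = -60*√6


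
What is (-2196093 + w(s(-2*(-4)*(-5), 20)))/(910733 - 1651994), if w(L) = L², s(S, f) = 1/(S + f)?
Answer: 878437199/296504400 ≈ 2.9626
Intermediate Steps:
(-2196093 + w(s(-2*(-4)*(-5), 20)))/(910733 - 1651994) = (-2196093 + (1/(-2*(-4)*(-5) + 20))²)/(910733 - 1651994) = (-2196093 + (1/(8*(-5) + 20))²)/(-741261) = (-2196093 + (1/(-40 + 20))²)*(-1/741261) = (-2196093 + (1/(-20))²)*(-1/741261) = (-2196093 + (-1/20)²)*(-1/741261) = (-2196093 + 1/400)*(-1/741261) = -878437199/400*(-1/741261) = 878437199/296504400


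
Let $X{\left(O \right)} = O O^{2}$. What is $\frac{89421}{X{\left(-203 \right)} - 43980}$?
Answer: $- \frac{89421}{8409407} \approx -0.010633$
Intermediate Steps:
$X{\left(O \right)} = O^{3}$
$\frac{89421}{X{\left(-203 \right)} - 43980} = \frac{89421}{\left(-203\right)^{3} - 43980} = \frac{89421}{-8365427 - 43980} = \frac{89421}{-8409407} = 89421 \left(- \frac{1}{8409407}\right) = - \frac{89421}{8409407}$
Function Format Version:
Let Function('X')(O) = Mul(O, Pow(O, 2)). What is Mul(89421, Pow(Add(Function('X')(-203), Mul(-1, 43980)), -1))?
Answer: Rational(-89421, 8409407) ≈ -0.010633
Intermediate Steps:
Function('X')(O) = Pow(O, 3)
Mul(89421, Pow(Add(Function('X')(-203), Mul(-1, 43980)), -1)) = Mul(89421, Pow(Add(Pow(-203, 3), Mul(-1, 43980)), -1)) = Mul(89421, Pow(Add(-8365427, -43980), -1)) = Mul(89421, Pow(-8409407, -1)) = Mul(89421, Rational(-1, 8409407)) = Rational(-89421, 8409407)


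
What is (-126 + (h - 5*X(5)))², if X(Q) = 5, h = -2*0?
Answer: 22801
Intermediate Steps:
h = 0
(-126 + (h - 5*X(5)))² = (-126 + (0 - 5*5))² = (-126 + (0 - 25))² = (-126 - 25)² = (-151)² = 22801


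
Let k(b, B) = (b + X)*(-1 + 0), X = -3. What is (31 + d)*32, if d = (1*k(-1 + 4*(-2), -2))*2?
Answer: 1760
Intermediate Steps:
k(b, B) = 3 - b (k(b, B) = (b - 3)*(-1 + 0) = (-3 + b)*(-1) = 3 - b)
d = 24 (d = (1*(3 - (-1 + 4*(-2))))*2 = (1*(3 - (-1 - 8)))*2 = (1*(3 - 1*(-9)))*2 = (1*(3 + 9))*2 = (1*12)*2 = 12*2 = 24)
(31 + d)*32 = (31 + 24)*32 = 55*32 = 1760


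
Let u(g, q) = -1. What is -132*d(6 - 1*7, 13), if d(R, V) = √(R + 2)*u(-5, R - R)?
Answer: 132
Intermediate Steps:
d(R, V) = -√(2 + R) (d(R, V) = √(R + 2)*(-1) = √(2 + R)*(-1) = -√(2 + R))
-132*d(6 - 1*7, 13) = -(-132)*√(2 + (6 - 1*7)) = -(-132)*√(2 + (6 - 7)) = -(-132)*√(2 - 1) = -(-132)*√1 = -(-132) = -132*(-1) = 132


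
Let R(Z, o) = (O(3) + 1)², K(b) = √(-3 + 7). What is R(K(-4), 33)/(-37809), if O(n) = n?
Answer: -16/37809 ≈ -0.00042318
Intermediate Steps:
K(b) = 2 (K(b) = √4 = 2)
R(Z, o) = 16 (R(Z, o) = (3 + 1)² = 4² = 16)
R(K(-4), 33)/(-37809) = 16/(-37809) = 16*(-1/37809) = -16/37809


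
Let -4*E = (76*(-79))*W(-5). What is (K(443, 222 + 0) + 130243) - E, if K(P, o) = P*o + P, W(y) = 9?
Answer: 215523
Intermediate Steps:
K(P, o) = P + P*o
E = 13509 (E = -76*(-79)*9/4 = -(-1501)*9 = -¼*(-54036) = 13509)
(K(443, 222 + 0) + 130243) - E = (443*(1 + (222 + 0)) + 130243) - 1*13509 = (443*(1 + 222) + 130243) - 13509 = (443*223 + 130243) - 13509 = (98789 + 130243) - 13509 = 229032 - 13509 = 215523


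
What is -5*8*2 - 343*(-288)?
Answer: 98704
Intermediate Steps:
-5*8*2 - 343*(-288) = -40*2 + 98784 = -80 + 98784 = 98704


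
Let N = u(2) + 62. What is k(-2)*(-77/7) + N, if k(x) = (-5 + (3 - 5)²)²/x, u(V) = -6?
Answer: 123/2 ≈ 61.500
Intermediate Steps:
N = 56 (N = -6 + 62 = 56)
k(x) = 1/x (k(x) = (-5 + (-2)²)²/x = (-5 + 4)²/x = (-1)²/x = 1/x)
k(-2)*(-77/7) + N = (-77/7)/(-2) + 56 = -(-11)*7*(⅐)/2 + 56 = -(-11)/2 + 56 = -½*(-11) + 56 = 11/2 + 56 = 123/2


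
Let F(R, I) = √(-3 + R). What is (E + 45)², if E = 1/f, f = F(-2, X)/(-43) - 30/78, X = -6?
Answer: (-81390331*I + 10665720*√5)/(10*(-4538*I + 559*√5)) ≈ 1801.6 + 29.307*I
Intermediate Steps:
f = -5/13 - I*√5/43 (f = √(-3 - 2)/(-43) - 30/78 = √(-5)*(-1/43) - 30*1/78 = (I*√5)*(-1/43) - 5/13 = -I*√5/43 - 5/13 = -5/13 - I*√5/43 ≈ -0.38462 - 0.052002*I)
E = 1/(-5/13 - I*√5/43) ≈ -2.5533 + 0.34522*I
(E + 45)² = ((-24037/9414 + 7267*I*√5/47070) + 45)² = (399593/9414 + 7267*I*√5/47070)²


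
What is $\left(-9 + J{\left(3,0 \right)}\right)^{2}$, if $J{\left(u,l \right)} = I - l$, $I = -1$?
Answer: $100$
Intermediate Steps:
$J{\left(u,l \right)} = -1 - l$
$\left(-9 + J{\left(3,0 \right)}\right)^{2} = \left(-9 - 1\right)^{2} = \left(-10\right)^{2} = 100$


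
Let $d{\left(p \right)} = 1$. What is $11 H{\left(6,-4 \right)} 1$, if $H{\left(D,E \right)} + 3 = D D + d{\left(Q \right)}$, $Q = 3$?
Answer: $374$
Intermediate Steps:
$H{\left(D,E \right)} = -2 + D^{2}$ ($H{\left(D,E \right)} = -3 + \left(D D + 1\right) = -3 + \left(D^{2} + 1\right) = -3 + \left(1 + D^{2}\right) = -2 + D^{2}$)
$11 H{\left(6,-4 \right)} 1 = 11 \left(-2 + 6^{2}\right) 1 = 11 \left(-2 + 36\right) 1 = 11 \cdot 34 \cdot 1 = 374 \cdot 1 = 374$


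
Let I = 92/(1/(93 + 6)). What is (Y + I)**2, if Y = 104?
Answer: 84860944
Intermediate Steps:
I = 9108 (I = 92/(1/99) = 92*99 = 9108)
(Y + I)**2 = (104 + 9108)**2 = 9212**2 = 84860944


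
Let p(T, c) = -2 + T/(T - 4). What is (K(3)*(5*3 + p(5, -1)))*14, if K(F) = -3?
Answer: -756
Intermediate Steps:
p(T, c) = -2 + T/(-4 + T)
(K(3)*(5*3 + p(5, -1)))*14 = -3*(5*3 + (8 - 1*5)/(-4 + 5))*14 = -3*(15 + (8 - 5)/1)*14 = -3*(15 + 1*3)*14 = -3*(15 + 3)*14 = -3*18*14 = -54*14 = -756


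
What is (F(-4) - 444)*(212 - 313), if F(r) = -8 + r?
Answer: 46056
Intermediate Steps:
(F(-4) - 444)*(212 - 313) = ((-8 - 4) - 444)*(212 - 313) = (-12 - 444)*(-101) = -456*(-101) = 46056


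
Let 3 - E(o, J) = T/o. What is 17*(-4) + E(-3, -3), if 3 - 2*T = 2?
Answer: -389/6 ≈ -64.833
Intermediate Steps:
T = ½ (T = 3/2 - ½*2 = 3/2 - 1 = ½ ≈ 0.50000)
E(o, J) = 3 - 1/(2*o)
17*(-4) + E(-3, -3) = 17*(-4) + (3 - ½/(-3)) = -68 + (3 - ½*(-⅓)) = -68 + (3 + ⅙) = -68 + 19/6 = -389/6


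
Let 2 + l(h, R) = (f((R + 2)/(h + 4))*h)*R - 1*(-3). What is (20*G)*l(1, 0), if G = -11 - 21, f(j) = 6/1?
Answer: -640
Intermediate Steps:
f(j) = 6 (f(j) = 6*1 = 6)
l(h, R) = 1 + 6*R*h (l(h, R) = -2 + ((6*h)*R - 1*(-3)) = -2 + (6*R*h + 3) = -2 + (3 + 6*R*h) = 1 + 6*R*h)
G = -32
(20*G)*l(1, 0) = (20*(-32))*(1 + 6*0*1) = -640*(1 + 0) = -640*1 = -640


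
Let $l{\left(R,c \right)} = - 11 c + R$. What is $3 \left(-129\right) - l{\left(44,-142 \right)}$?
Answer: $-1993$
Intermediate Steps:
$l{\left(R,c \right)} = R - 11 c$
$3 \left(-129\right) - l{\left(44,-142 \right)} = 3 \left(-129\right) - \left(44 - -1562\right) = -387 - \left(44 + 1562\right) = -387 - 1606 = -1993$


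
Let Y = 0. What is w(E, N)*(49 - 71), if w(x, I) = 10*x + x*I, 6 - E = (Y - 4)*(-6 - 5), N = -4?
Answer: 5016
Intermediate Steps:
E = -38 (E = 6 - (0 - 4)*(-6 - 5) = 6 - (-4)*(-11) = 6 - 1*44 = 6 - 44 = -38)
w(x, I) = 10*x + I*x
w(E, N)*(49 - 71) = (-38*(10 - 4))*(49 - 71) = -38*6*(-22) = -228*(-22) = 5016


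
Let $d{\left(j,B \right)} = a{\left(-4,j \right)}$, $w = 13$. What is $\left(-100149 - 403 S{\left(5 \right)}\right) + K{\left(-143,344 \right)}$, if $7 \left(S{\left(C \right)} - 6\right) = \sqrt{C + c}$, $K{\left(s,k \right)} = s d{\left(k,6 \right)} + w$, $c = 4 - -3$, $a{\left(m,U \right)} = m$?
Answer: $-101982 - \frac{806 \sqrt{3}}{7} \approx -1.0218 \cdot 10^{5}$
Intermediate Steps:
$d{\left(j,B \right)} = -4$
$c = 7$ ($c = 4 + 3 = 7$)
$K{\left(s,k \right)} = 13 - 4 s$ ($K{\left(s,k \right)} = s \left(-4\right) + 13 = - 4 s + 13 = 13 - 4 s$)
$S{\left(C \right)} = 6 + \frac{\sqrt{7 + C}}{7}$ ($S{\left(C \right)} = 6 + \frac{\sqrt{C + 7}}{7} = 6 + \frac{\sqrt{7 + C}}{7}$)
$\left(-100149 - 403 S{\left(5 \right)}\right) + K{\left(-143,344 \right)} = \left(-100149 - 403 \left(6 + \frac{\sqrt{7 + 5}}{7}\right)\right) + \left(13 - -572\right) = \left(-100149 - 403 \left(6 + \frac{\sqrt{12}}{7}\right)\right) + \left(13 + 572\right) = \left(-100149 - 403 \left(6 + \frac{2 \sqrt{3}}{7}\right)\right) + 585 = \left(-100149 - \left(2418 + \frac{806 \sqrt{3}}{7}\right)\right) + 585 = \left(-102567 - \frac{806 \sqrt{3}}{7}\right) + 585 = -101982 - \frac{806 \sqrt{3}}{7}$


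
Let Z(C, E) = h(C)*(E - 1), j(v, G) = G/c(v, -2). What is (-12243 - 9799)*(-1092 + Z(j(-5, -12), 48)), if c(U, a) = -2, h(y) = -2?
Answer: 26141812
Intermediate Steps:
j(v, G) = -G/2 (j(v, G) = G/(-2) = G*(-½) = -G/2)
Z(C, E) = 2 - 2*E (Z(C, E) = -2*(E - 1) = -2*(-1 + E) = 2 - 2*E)
(-12243 - 9799)*(-1092 + Z(j(-5, -12), 48)) = (-12243 - 9799)*(-1092 + (2 - 2*48)) = -22042*(-1092 + (2 - 96)) = -22042*(-1092 - 94) = -22042*(-1186) = 26141812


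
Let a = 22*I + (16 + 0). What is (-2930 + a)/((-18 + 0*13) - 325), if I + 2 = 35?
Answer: 2188/343 ≈ 6.3790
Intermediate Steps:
I = 33 (I = -2 + 35 = 33)
a = 742 (a = 22*33 + (16 + 0) = 726 + 16 = 742)
(-2930 + a)/((-18 + 0*13) - 325) = (-2930 + 742)/((-18 + 0*13) - 325) = -2188/((-18 + 0) - 325) = -2188/(-18 - 325) = -2188/(-343) = -2188*(-1/343) = 2188/343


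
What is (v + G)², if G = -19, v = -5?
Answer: 576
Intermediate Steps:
(v + G)² = (-5 - 19)² = (-24)² = 576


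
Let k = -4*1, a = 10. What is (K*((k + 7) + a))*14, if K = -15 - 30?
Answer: -8190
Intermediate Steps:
k = -4
K = -45
(K*((k + 7) + a))*14 = -45*((-4 + 7) + 10)*14 = -45*(3 + 10)*14 = -45*13*14 = -585*14 = -8190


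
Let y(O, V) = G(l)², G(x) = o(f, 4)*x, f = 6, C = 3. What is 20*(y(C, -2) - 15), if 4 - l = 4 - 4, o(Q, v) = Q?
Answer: 11220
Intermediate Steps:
l = 4 (l = 4 - (4 - 4) = 4 - 1*0 = 4 + 0 = 4)
G(x) = 6*x
y(O, V) = 576 (y(O, V) = (6*4)² = 24² = 576)
20*(y(C, -2) - 15) = 20*(576 - 15) = 20*561 = 11220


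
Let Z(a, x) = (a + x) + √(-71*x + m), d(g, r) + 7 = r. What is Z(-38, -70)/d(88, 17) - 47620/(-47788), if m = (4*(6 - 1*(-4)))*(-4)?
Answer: -585613/59735 + √4810/10 ≈ -2.8681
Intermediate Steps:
m = -160 (m = (4*(6 + 4))*(-4) = (4*10)*(-4) = 40*(-4) = -160)
d(g, r) = -7 + r
Z(a, x) = a + x + √(-160 - 71*x) (Z(a, x) = (a + x) + √(-71*x - 160) = (a + x) + √(-160 - 71*x) = a + x + √(-160 - 71*x))
Z(-38, -70)/d(88, 17) - 47620/(-47788) = (-38 - 70 + √(-160 - 71*(-70)))/(-7 + 17) - 47620/(-47788) = (-38 - 70 + √(-160 + 4970))/10 - 47620*(-1/47788) = (-38 - 70 + √4810)*(⅒) + 11905/11947 = (-108 + √4810)*(⅒) + 11905/11947 = (-54/5 + √4810/10) + 11905/11947 = -585613/59735 + √4810/10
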